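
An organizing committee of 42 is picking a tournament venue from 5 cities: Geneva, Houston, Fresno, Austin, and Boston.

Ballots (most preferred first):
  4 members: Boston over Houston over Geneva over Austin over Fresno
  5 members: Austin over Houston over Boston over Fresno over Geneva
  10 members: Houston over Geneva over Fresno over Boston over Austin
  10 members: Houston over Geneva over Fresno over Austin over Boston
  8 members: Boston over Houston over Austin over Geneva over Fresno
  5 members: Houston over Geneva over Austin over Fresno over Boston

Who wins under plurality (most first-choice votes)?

Houston

First-place votes: Geneva 0, Houston 25, Fresno 0, Austin 5, Boston 12.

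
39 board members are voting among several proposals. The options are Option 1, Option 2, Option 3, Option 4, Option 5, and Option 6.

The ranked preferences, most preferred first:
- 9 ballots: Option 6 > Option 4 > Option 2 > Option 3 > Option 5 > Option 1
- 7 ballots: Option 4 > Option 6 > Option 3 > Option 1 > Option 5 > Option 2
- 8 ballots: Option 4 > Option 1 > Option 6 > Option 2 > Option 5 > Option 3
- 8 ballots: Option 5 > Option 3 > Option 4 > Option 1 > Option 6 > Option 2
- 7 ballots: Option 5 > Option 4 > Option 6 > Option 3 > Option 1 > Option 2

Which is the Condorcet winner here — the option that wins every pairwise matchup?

Option 4

Option 4 vs Option 1: 39–0
Option 4 vs Option 2: 39–0
Option 4 vs Option 3: 31–8
Option 4 vs Option 5: 24–15
Option 4 vs Option 6: 30–9
Option 4 beats every other option.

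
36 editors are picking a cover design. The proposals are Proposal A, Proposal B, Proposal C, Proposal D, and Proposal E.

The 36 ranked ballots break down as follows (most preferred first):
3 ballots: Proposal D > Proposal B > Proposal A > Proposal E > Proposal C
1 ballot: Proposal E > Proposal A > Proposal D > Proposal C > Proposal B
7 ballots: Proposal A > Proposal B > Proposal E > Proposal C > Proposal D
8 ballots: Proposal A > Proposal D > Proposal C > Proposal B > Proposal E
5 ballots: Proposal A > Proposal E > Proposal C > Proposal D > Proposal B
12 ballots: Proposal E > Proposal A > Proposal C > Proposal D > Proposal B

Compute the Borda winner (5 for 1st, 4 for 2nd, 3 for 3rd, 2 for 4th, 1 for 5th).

Proposal A: 3×3 + 1×4 + 7×5 + 8×5 + 5×5 + 12×4 = 161
Proposal B: 3×4 + 1×1 + 7×4 + 8×2 + 5×1 + 12×1 = 74
Proposal C: 3×1 + 1×2 + 7×2 + 8×3 + 5×3 + 12×3 = 94
Proposal D: 3×5 + 1×3 + 7×1 + 8×4 + 5×2 + 12×2 = 91
Proposal E: 3×2 + 1×5 + 7×3 + 8×1 + 5×4 + 12×5 = 120

Proposal A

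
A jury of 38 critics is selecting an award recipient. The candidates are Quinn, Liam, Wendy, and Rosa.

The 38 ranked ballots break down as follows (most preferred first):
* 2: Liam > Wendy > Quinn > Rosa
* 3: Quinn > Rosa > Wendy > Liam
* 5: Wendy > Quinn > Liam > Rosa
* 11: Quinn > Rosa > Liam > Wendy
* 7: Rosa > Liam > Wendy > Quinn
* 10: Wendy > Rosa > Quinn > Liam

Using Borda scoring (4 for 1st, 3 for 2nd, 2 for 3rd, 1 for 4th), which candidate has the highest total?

Rosa

Quinn: 2×2 + 3×4 + 5×3 + 11×4 + 7×1 + 10×2 = 102
Liam: 2×4 + 3×1 + 5×2 + 11×2 + 7×3 + 10×1 = 74
Wendy: 2×3 + 3×2 + 5×4 + 11×1 + 7×2 + 10×4 = 97
Rosa: 2×1 + 3×3 + 5×1 + 11×3 + 7×4 + 10×3 = 107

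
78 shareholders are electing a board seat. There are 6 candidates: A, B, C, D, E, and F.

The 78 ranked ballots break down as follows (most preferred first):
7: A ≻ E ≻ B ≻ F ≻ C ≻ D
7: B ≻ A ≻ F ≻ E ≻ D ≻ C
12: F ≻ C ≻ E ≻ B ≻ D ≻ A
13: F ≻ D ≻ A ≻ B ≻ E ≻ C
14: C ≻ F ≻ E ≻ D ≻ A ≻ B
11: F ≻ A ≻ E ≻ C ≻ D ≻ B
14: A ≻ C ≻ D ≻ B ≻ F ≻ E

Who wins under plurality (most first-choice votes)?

First-place votes: A 21, B 7, C 14, D 0, E 0, F 36.

F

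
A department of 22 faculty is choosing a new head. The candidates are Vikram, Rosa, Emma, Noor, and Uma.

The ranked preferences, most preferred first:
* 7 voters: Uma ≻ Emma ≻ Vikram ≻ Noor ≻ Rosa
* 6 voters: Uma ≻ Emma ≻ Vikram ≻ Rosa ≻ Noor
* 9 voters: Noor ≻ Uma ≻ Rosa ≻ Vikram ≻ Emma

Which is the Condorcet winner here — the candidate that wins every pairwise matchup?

Uma

Uma vs Vikram: 22–0
Uma vs Rosa: 22–0
Uma vs Emma: 22–0
Uma vs Noor: 13–9
Uma beats every other candidate.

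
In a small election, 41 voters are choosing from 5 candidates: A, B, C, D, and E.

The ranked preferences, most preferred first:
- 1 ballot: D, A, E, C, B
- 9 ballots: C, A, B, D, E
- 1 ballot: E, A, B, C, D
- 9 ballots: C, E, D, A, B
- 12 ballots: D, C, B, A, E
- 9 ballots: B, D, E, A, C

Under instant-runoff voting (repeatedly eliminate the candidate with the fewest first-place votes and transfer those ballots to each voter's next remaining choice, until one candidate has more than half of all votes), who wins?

D

Round 1: A 0, B 9, C 18, D 13, E 1. A eliminated.
Round 2: B 9, C 18, D 13, E 1. E eliminated.
Round 3: B 10, C 18, D 13. B eliminated.
Round 4: C 19, D 22. D has a majority (≥21).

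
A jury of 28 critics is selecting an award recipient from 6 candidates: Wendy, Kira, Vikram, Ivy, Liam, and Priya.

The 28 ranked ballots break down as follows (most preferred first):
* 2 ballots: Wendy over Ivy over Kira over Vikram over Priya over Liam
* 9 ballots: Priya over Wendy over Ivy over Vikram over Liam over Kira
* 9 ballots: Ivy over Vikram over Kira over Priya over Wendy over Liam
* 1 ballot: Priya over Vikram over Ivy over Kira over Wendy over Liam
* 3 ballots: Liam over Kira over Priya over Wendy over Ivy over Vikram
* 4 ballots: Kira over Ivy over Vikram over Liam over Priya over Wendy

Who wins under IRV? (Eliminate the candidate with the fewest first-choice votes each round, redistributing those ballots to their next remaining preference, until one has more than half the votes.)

Ivy

Round 1: Wendy 2, Kira 4, Vikram 0, Ivy 9, Liam 3, Priya 10. Vikram eliminated.
Round 2: Wendy 2, Kira 4, Ivy 9, Liam 3, Priya 10. Wendy eliminated.
Round 3: Kira 4, Ivy 11, Liam 3, Priya 10. Liam eliminated.
Round 4: Kira 7, Ivy 11, Priya 10. Kira eliminated.
Round 5: Ivy 15, Priya 13. Ivy has a majority (≥15).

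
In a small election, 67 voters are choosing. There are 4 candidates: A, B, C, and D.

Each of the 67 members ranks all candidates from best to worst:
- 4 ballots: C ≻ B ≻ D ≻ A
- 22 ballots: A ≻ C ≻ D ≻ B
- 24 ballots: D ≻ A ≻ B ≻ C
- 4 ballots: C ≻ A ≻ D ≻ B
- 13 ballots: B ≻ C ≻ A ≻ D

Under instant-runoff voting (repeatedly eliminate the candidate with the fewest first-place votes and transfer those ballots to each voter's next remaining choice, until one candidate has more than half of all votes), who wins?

A

Round 1: A 22, B 13, C 8, D 24. C eliminated.
Round 2: A 26, B 17, D 24. B eliminated.
Round 3: A 39, D 28. A has a majority (≥34).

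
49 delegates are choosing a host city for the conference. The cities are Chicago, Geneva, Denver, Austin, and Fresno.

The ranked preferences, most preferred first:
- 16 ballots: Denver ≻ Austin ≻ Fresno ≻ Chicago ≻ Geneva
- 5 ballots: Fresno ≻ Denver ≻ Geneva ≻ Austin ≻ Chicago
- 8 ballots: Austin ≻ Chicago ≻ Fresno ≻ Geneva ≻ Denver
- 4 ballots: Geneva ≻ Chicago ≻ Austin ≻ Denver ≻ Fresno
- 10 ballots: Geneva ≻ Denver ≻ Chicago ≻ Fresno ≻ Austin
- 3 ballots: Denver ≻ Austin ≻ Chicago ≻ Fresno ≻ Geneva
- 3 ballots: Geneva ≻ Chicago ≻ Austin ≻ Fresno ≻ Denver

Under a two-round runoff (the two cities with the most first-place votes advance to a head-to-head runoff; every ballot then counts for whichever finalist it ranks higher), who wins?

Round 1 first-place votes: Chicago 0, Geneva 17, Denver 19, Austin 8, Fresno 5. Denver and Geneva advance.
Runoff: Denver is ranked above Geneva on 24 ballots, Geneva above Denver on 25.

Geneva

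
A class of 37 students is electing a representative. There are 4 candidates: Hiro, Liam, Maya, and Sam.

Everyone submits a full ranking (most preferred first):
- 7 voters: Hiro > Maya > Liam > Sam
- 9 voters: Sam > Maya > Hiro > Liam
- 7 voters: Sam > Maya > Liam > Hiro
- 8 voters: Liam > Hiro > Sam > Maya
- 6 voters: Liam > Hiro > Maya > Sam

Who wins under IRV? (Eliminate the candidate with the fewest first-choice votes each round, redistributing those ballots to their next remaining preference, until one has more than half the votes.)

Liam

Round 1: Hiro 7, Liam 14, Maya 0, Sam 16. Maya eliminated.
Round 2: Hiro 7, Liam 14, Sam 16. Hiro eliminated.
Round 3: Liam 21, Sam 16. Liam has a majority (≥19).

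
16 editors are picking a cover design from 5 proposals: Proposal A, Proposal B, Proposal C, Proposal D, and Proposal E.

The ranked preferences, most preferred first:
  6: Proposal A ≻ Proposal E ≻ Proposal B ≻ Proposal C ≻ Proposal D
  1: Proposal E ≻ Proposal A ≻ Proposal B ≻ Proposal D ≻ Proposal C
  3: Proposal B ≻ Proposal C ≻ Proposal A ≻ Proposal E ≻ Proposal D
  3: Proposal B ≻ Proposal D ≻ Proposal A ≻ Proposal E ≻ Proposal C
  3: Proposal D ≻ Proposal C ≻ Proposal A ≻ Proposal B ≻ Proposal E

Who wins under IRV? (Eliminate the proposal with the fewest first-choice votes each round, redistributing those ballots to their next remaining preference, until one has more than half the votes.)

Proposal A

Round 1: Proposal A 6, Proposal B 6, Proposal C 0, Proposal D 3, Proposal E 1. Proposal C eliminated.
Round 2: Proposal A 6, Proposal B 6, Proposal D 3, Proposal E 1. Proposal E eliminated.
Round 3: Proposal A 7, Proposal B 6, Proposal D 3. Proposal D eliminated.
Round 4: Proposal A 10, Proposal B 6. Proposal A has a majority (≥9).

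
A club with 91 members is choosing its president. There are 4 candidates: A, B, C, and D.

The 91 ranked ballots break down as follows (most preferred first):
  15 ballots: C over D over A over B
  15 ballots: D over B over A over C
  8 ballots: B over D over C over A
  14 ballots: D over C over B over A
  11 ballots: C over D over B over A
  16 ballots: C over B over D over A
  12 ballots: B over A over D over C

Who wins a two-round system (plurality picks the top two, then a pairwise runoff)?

Round 1 first-place votes: A 0, B 20, C 42, D 29. C and D advance.
Runoff: C is ranked above D on 42 ballots, D above C on 49.

D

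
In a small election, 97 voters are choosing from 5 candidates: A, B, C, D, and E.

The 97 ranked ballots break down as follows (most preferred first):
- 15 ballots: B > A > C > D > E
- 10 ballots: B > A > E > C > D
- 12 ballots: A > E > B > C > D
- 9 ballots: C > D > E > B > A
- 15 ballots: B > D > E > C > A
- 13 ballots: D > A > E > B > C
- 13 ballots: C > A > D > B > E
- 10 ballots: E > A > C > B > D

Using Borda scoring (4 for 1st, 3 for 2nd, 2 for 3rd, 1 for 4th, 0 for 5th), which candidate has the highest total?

A: 15×3 + 10×3 + 12×4 + 9×0 + 15×0 + 13×3 + 13×3 + 10×3 = 231
B: 15×4 + 10×4 + 12×2 + 9×1 + 15×4 + 13×1 + 13×1 + 10×1 = 229
C: 15×2 + 10×1 + 12×1 + 9×4 + 15×1 + 13×0 + 13×4 + 10×2 = 175
D: 15×1 + 10×0 + 12×0 + 9×3 + 15×3 + 13×4 + 13×2 + 10×0 = 165
E: 15×0 + 10×2 + 12×3 + 9×2 + 15×2 + 13×2 + 13×0 + 10×4 = 170

A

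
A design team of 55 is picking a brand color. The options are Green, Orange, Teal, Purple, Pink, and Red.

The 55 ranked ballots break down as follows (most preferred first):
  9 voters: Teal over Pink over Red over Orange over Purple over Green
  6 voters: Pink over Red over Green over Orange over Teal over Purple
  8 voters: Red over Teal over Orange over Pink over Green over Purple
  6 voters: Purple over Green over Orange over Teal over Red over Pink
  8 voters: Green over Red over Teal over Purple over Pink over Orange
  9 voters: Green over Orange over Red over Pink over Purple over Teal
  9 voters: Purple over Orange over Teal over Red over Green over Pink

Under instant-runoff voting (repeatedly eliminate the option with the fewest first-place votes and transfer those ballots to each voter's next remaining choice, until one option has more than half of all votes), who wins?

Red

Round 1: Green 17, Orange 0, Teal 9, Purple 15, Pink 6, Red 8. Orange eliminated.
Round 2: Green 17, Teal 9, Purple 15, Pink 6, Red 8. Pink eliminated.
Round 3: Green 17, Teal 9, Purple 15, Red 14. Teal eliminated.
Round 4: Green 17, Purple 15, Red 23. Purple eliminated.
Round 5: Green 23, Red 32. Red has a majority (≥28).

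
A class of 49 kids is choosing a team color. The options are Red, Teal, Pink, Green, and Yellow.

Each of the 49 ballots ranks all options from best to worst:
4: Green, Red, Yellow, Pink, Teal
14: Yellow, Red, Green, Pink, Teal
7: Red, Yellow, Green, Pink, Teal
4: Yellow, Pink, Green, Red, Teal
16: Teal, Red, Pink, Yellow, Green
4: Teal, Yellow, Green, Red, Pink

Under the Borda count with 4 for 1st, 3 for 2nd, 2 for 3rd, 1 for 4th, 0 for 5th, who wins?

Red: 4×3 + 14×3 + 7×4 + 4×1 + 16×3 + 4×1 = 138
Teal: 4×0 + 14×0 + 7×0 + 4×0 + 16×4 + 4×4 = 80
Pink: 4×1 + 14×1 + 7×1 + 4×3 + 16×2 + 4×0 = 69
Green: 4×4 + 14×2 + 7×2 + 4×2 + 16×0 + 4×2 = 74
Yellow: 4×2 + 14×4 + 7×3 + 4×4 + 16×1 + 4×3 = 129

Red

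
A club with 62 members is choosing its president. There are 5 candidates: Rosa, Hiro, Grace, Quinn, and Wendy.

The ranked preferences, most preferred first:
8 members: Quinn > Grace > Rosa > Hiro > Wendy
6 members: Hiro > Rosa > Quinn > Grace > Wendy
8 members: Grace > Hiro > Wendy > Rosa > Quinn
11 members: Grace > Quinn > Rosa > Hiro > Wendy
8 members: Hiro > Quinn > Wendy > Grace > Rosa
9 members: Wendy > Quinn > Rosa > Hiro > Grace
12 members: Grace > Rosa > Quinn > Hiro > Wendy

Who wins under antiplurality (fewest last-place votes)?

Hiro

Last-place votes: Rosa 8, Hiro 0, Grace 9, Quinn 8, Wendy 37.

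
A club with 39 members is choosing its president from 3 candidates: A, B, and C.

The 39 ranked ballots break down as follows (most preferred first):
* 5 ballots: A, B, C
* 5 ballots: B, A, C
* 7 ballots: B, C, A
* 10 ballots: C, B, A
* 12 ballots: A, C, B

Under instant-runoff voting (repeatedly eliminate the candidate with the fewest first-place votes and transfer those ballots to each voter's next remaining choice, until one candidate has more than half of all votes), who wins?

Round 1: A 17, B 12, C 10. C eliminated.
Round 2: A 17, B 22. B has a majority (≥20).

B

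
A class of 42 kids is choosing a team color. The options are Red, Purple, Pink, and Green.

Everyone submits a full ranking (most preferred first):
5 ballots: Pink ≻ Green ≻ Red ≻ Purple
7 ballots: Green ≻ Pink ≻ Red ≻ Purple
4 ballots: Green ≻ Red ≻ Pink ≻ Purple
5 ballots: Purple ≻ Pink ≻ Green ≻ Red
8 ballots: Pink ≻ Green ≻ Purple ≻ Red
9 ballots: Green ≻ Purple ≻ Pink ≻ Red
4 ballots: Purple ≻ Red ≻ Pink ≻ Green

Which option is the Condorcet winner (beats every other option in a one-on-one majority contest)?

Pink vs Red: 34–8
Pink vs Purple: 24–18
Pink vs Green: 22–20
Pink beats every other option.

Pink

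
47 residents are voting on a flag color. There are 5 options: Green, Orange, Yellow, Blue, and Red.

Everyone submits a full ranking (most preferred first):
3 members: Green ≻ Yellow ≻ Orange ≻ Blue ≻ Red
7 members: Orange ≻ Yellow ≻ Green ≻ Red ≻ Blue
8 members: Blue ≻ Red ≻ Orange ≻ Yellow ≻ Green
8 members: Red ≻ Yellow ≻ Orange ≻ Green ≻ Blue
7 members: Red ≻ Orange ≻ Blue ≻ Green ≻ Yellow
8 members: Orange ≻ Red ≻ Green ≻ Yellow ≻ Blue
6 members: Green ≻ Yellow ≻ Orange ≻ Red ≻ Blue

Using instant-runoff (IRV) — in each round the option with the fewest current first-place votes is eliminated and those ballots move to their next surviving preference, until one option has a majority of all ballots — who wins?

Orange

Round 1: Green 9, Orange 15, Yellow 0, Blue 8, Red 15. Yellow eliminated.
Round 2: Green 9, Orange 15, Blue 8, Red 15. Blue eliminated.
Round 3: Green 9, Orange 15, Red 23. Green eliminated.
Round 4: Orange 24, Red 23. Orange has a majority (≥24).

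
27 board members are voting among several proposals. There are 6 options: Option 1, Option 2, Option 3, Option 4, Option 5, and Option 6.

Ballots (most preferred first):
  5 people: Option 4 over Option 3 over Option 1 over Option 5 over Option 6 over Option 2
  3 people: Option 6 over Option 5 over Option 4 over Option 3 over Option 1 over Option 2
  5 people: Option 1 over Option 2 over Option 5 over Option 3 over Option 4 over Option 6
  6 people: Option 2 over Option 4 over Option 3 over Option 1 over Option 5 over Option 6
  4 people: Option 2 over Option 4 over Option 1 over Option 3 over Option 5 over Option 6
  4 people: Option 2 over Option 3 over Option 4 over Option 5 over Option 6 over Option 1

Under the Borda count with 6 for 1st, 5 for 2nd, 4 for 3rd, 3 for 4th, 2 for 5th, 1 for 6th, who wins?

Option 1: 5×4 + 3×2 + 5×6 + 6×3 + 4×4 + 4×1 = 94
Option 2: 5×1 + 3×1 + 5×5 + 6×6 + 4×6 + 4×6 = 117
Option 3: 5×5 + 3×3 + 5×3 + 6×4 + 4×3 + 4×5 = 105
Option 4: 5×6 + 3×4 + 5×2 + 6×5 + 4×5 + 4×4 = 118
Option 5: 5×3 + 3×5 + 5×4 + 6×2 + 4×2 + 4×3 = 82
Option 6: 5×2 + 3×6 + 5×1 + 6×1 + 4×1 + 4×2 = 51

Option 4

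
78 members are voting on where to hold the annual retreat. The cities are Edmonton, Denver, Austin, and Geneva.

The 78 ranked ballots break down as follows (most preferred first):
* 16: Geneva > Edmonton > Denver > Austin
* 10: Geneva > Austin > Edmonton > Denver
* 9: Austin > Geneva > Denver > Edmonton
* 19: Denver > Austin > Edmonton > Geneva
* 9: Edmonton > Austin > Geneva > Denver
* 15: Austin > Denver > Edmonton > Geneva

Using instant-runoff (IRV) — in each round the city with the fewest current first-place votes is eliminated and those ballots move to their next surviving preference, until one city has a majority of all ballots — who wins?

Austin

Round 1: Edmonton 9, Denver 19, Austin 24, Geneva 26. Edmonton eliminated.
Round 2: Denver 19, Austin 33, Geneva 26. Denver eliminated.
Round 3: Austin 52, Geneva 26. Austin has a majority (≥40).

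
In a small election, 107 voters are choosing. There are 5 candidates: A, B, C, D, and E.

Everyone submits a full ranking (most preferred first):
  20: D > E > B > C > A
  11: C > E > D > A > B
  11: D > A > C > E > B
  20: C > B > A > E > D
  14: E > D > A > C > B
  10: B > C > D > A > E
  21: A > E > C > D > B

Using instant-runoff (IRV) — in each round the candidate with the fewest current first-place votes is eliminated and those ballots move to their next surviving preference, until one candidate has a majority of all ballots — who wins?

C

Round 1: A 21, B 10, C 31, D 31, E 14. B eliminated.
Round 2: A 21, C 41, D 31, E 14. E eliminated.
Round 3: A 21, C 41, D 45. A eliminated.
Round 4: C 62, D 45. C has a majority (≥54).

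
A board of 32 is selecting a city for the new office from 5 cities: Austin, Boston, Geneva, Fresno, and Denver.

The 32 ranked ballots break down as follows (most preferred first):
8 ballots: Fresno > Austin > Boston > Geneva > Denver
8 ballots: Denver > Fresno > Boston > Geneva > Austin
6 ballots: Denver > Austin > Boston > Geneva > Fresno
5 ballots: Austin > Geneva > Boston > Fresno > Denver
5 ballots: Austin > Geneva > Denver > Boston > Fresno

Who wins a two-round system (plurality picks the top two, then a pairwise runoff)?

Austin

Round 1 first-place votes: Austin 10, Boston 0, Geneva 0, Fresno 8, Denver 14. Denver and Austin advance.
Runoff: Denver is ranked above Austin on 14 ballots, Austin above Denver on 18.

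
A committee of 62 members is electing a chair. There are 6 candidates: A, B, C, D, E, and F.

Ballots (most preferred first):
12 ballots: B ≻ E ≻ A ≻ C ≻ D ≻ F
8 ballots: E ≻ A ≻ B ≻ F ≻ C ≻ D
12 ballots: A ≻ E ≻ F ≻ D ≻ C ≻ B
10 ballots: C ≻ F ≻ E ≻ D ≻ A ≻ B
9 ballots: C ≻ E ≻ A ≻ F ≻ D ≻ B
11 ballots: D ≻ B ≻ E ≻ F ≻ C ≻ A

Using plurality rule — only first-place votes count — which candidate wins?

First-place votes: A 12, B 12, C 19, D 11, E 8, F 0.

C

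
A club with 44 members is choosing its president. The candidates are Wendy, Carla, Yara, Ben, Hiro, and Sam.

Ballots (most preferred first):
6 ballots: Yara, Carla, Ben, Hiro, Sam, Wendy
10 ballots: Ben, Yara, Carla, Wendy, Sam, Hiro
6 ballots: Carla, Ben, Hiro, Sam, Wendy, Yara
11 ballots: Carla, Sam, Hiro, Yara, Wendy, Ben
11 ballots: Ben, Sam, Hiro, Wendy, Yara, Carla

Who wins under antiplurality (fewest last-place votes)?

Last-place votes: Wendy 6, Carla 11, Yara 6, Ben 11, Hiro 10, Sam 0.

Sam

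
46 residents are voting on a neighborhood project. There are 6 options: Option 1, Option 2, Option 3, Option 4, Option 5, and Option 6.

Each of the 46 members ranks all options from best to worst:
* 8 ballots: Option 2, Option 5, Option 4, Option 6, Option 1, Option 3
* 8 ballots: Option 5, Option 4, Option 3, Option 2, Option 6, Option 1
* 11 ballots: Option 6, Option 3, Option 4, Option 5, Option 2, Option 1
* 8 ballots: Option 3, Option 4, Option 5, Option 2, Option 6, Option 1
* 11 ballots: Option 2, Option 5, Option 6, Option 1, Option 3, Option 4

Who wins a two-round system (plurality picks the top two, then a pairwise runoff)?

Option 2

Round 1 first-place votes: Option 1 0, Option 2 19, Option 3 8, Option 4 0, Option 5 8, Option 6 11. Option 2 and Option 6 advance.
Runoff: Option 2 is ranked above Option 6 on 35 ballots, Option 6 above Option 2 on 11.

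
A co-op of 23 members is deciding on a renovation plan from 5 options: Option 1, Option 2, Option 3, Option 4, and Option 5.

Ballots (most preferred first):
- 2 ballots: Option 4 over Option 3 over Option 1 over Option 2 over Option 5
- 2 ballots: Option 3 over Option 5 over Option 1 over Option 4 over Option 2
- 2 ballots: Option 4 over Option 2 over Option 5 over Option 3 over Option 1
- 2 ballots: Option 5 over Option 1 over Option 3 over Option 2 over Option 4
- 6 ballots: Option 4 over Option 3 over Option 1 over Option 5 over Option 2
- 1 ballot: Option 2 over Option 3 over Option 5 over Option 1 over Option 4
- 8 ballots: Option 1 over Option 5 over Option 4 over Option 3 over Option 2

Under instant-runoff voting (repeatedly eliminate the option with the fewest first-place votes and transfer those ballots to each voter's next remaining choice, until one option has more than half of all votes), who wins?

Option 1

Round 1: Option 1 8, Option 2 1, Option 3 2, Option 4 10, Option 5 2. Option 2 eliminated.
Round 2: Option 1 8, Option 3 3, Option 4 10, Option 5 2. Option 5 eliminated.
Round 3: Option 1 10, Option 3 3, Option 4 10. Option 3 eliminated.
Round 4: Option 1 13, Option 4 10. Option 1 has a majority (≥12).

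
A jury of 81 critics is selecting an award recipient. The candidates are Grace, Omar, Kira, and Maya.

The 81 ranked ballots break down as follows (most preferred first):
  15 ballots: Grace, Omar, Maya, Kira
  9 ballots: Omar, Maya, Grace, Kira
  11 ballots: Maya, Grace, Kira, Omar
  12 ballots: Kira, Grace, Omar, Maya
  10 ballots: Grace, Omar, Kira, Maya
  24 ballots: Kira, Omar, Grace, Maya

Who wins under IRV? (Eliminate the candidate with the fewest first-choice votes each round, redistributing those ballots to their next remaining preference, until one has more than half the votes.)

Grace

Round 1: Grace 25, Omar 9, Kira 36, Maya 11. Omar eliminated.
Round 2: Grace 25, Kira 36, Maya 20. Maya eliminated.
Round 3: Grace 45, Kira 36. Grace has a majority (≥41).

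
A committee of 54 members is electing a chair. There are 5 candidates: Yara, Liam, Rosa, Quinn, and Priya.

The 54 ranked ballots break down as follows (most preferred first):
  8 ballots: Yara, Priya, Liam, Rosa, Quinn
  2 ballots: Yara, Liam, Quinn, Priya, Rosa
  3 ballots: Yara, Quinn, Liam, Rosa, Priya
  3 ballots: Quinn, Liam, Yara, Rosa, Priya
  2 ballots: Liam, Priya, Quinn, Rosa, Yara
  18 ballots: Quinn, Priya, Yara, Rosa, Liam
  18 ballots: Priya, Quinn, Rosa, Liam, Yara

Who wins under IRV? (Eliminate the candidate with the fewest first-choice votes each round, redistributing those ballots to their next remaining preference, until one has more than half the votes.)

Priya

Round 1: Yara 13, Liam 2, Rosa 0, Quinn 21, Priya 18. Rosa eliminated.
Round 2: Yara 13, Liam 2, Quinn 21, Priya 18. Liam eliminated.
Round 3: Yara 13, Quinn 21, Priya 20. Yara eliminated.
Round 4: Quinn 26, Priya 28. Priya has a majority (≥28).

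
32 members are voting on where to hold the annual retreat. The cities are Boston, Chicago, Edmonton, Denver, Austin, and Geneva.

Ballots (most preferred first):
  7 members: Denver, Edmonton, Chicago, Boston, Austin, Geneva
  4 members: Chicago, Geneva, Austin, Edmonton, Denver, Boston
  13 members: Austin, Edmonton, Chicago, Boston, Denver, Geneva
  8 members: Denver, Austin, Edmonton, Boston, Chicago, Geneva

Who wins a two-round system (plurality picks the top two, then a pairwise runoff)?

Round 1 first-place votes: Boston 0, Chicago 4, Edmonton 0, Denver 15, Austin 13, Geneva 0. Denver and Austin advance.
Runoff: Denver is ranked above Austin on 15 ballots, Austin above Denver on 17.

Austin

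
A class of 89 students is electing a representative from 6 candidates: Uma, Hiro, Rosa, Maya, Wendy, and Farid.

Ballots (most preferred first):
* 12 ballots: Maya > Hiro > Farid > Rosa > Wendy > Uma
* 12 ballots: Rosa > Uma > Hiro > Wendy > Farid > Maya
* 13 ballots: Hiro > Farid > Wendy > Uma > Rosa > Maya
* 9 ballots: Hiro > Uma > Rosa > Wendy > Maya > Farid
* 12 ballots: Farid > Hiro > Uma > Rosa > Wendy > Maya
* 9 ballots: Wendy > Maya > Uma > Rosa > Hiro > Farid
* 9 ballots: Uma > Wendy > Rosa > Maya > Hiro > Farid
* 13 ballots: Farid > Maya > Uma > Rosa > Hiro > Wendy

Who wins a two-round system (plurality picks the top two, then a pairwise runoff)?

Hiro

Round 1 first-place votes: Uma 9, Hiro 22, Rosa 12, Maya 12, Wendy 9, Farid 25. Farid and Hiro advance.
Runoff: Farid is ranked above Hiro on 25 ballots, Hiro above Farid on 64.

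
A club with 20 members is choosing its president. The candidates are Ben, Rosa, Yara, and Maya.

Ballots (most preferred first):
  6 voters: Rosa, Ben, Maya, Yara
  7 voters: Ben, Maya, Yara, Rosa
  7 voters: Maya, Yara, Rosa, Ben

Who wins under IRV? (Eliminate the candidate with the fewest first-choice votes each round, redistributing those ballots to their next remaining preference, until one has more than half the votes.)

Ben

Round 1: Ben 7, Rosa 6, Yara 0, Maya 7. Yara eliminated.
Round 2: Ben 7, Rosa 6, Maya 7. Rosa eliminated.
Round 3: Ben 13, Maya 7. Ben has a majority (≥11).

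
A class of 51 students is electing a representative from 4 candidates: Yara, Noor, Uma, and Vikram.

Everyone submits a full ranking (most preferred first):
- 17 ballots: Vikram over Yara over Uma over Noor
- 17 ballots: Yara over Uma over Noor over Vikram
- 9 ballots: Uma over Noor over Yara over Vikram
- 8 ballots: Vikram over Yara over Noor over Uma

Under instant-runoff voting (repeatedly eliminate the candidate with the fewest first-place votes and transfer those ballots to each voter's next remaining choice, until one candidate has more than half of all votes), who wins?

Round 1: Yara 17, Noor 0, Uma 9, Vikram 25. Noor eliminated.
Round 2: Yara 17, Uma 9, Vikram 25. Uma eliminated.
Round 3: Yara 26, Vikram 25. Yara has a majority (≥26).

Yara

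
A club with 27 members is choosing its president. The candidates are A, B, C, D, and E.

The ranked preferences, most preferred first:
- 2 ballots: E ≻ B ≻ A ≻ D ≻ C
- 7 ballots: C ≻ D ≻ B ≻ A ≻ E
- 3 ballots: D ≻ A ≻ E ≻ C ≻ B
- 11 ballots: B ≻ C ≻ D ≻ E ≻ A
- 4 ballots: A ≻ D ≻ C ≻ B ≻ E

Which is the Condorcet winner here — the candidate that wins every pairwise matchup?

C

C vs A: 18–9
C vs B: 14–13
C vs D: 18–9
C vs E: 22–5
C beats every other candidate.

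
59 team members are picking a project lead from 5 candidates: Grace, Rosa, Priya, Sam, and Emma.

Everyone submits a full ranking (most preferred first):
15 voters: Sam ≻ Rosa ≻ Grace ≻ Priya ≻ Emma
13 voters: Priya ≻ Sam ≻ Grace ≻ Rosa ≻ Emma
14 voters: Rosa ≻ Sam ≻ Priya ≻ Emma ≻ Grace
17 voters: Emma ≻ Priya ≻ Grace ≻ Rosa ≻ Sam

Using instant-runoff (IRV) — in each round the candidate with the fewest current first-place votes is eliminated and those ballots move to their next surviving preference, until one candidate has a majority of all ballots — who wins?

Round 1: Grace 0, Rosa 14, Priya 13, Sam 15, Emma 17. Grace eliminated.
Round 2: Rosa 14, Priya 13, Sam 15, Emma 17. Priya eliminated.
Round 3: Rosa 14, Sam 28, Emma 17. Rosa eliminated.
Round 4: Sam 42, Emma 17. Sam has a majority (≥30).

Sam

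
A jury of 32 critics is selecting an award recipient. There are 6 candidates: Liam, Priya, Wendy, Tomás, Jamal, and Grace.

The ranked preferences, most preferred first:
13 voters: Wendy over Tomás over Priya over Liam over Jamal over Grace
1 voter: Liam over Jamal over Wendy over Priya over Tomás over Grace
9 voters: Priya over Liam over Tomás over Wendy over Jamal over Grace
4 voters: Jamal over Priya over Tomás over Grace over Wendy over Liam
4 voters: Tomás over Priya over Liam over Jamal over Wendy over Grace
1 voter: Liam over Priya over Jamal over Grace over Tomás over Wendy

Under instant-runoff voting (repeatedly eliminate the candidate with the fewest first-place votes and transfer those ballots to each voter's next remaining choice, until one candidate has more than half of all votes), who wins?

Round 1: Liam 2, Priya 9, Wendy 13, Tomás 4, Jamal 4, Grace 0. Grace eliminated.
Round 2: Liam 2, Priya 9, Wendy 13, Tomás 4, Jamal 4. Liam eliminated.
Round 3: Priya 10, Wendy 13, Tomás 4, Jamal 5. Tomás eliminated.
Round 4: Priya 14, Wendy 13, Jamal 5. Jamal eliminated.
Round 5: Priya 18, Wendy 14. Priya has a majority (≥17).

Priya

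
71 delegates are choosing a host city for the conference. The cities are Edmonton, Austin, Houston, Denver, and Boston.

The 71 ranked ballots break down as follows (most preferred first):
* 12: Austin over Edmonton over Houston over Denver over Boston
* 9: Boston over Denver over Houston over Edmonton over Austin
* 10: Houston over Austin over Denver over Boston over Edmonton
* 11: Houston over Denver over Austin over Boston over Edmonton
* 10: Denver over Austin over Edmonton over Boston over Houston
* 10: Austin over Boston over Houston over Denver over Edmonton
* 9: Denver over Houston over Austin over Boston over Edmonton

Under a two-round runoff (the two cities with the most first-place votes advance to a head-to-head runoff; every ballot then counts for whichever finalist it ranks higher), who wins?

Houston

Round 1 first-place votes: Edmonton 0, Austin 22, Houston 21, Denver 19, Boston 9. Austin and Houston advance.
Runoff: Austin is ranked above Houston on 32 ballots, Houston above Austin on 39.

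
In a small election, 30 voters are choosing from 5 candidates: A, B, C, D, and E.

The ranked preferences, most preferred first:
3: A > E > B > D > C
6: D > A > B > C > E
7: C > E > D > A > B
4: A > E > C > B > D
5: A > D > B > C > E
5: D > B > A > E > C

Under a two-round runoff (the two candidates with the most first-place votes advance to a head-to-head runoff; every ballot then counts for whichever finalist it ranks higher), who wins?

Round 1 first-place votes: A 12, B 0, C 7, D 11, E 0. A and D advance.
Runoff: A is ranked above D on 12 ballots, D above A on 18.

D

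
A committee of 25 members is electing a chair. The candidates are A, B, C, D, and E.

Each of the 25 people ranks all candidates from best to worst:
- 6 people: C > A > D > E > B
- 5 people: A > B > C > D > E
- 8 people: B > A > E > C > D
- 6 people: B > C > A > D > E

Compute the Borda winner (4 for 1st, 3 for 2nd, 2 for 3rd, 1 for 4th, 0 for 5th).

A

A: 6×3 + 5×4 + 8×3 + 6×2 = 74
B: 6×0 + 5×3 + 8×4 + 6×4 = 71
C: 6×4 + 5×2 + 8×1 + 6×3 = 60
D: 6×2 + 5×1 + 8×0 + 6×1 = 23
E: 6×1 + 5×0 + 8×2 + 6×0 = 22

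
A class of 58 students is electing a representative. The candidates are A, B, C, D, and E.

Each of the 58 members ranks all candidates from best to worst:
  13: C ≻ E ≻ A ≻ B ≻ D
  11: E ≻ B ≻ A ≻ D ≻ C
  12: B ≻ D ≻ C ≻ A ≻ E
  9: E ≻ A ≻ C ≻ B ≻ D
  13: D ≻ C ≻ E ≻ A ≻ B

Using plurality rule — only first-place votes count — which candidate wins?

First-place votes: A 0, B 12, C 13, D 13, E 20.

E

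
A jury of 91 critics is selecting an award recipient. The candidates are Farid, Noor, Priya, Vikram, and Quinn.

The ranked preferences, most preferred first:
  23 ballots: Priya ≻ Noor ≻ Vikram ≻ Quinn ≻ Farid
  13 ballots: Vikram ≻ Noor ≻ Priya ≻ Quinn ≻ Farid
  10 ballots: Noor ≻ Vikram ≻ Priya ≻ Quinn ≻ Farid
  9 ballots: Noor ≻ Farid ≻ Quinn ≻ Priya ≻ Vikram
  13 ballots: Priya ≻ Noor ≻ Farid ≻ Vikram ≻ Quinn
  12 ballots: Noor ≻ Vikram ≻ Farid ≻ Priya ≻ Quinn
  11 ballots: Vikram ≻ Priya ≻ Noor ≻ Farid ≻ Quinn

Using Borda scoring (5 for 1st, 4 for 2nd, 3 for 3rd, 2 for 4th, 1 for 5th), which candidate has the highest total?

Farid: 23×1 + 13×1 + 10×1 + 9×4 + 13×3 + 12×3 + 11×2 = 179
Noor: 23×4 + 13×4 + 10×5 + 9×5 + 13×4 + 12×5 + 11×3 = 384
Priya: 23×5 + 13×3 + 10×3 + 9×2 + 13×5 + 12×2 + 11×4 = 335
Vikram: 23×3 + 13×5 + 10×4 + 9×1 + 13×2 + 12×4 + 11×5 = 312
Quinn: 23×2 + 13×2 + 10×2 + 9×3 + 13×1 + 12×1 + 11×1 = 155

Noor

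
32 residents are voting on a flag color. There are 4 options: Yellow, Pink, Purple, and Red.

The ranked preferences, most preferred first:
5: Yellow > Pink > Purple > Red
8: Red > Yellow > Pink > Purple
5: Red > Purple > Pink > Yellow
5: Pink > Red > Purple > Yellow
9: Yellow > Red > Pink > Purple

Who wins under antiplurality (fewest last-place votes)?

Last-place votes: Yellow 10, Pink 0, Purple 17, Red 5.

Pink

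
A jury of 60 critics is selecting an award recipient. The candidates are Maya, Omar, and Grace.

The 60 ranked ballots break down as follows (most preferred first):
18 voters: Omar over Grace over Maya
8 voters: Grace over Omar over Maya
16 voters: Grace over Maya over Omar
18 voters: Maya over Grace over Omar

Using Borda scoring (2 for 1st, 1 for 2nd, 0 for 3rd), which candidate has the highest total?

Maya: 18×0 + 8×0 + 16×1 + 18×2 = 52
Omar: 18×2 + 8×1 + 16×0 + 18×0 = 44
Grace: 18×1 + 8×2 + 16×2 + 18×1 = 84

Grace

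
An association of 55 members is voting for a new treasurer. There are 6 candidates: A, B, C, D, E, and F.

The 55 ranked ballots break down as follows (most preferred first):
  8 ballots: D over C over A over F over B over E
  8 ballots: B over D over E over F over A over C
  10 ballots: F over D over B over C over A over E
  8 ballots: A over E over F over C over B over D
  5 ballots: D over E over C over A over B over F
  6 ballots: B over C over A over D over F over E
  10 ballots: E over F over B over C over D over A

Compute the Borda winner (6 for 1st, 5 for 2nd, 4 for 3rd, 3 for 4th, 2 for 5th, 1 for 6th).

A: 8×4 + 8×2 + 10×2 + 8×6 + 5×3 + 6×4 + 10×1 = 165
B: 8×2 + 8×6 + 10×4 + 8×2 + 5×2 + 6×6 + 10×4 = 206
C: 8×5 + 8×1 + 10×3 + 8×3 + 5×4 + 6×5 + 10×3 = 182
D: 8×6 + 8×5 + 10×5 + 8×1 + 5×6 + 6×3 + 10×2 = 214
E: 8×1 + 8×4 + 10×1 + 8×5 + 5×5 + 6×1 + 10×6 = 181
F: 8×3 + 8×3 + 10×6 + 8×4 + 5×1 + 6×2 + 10×5 = 207

D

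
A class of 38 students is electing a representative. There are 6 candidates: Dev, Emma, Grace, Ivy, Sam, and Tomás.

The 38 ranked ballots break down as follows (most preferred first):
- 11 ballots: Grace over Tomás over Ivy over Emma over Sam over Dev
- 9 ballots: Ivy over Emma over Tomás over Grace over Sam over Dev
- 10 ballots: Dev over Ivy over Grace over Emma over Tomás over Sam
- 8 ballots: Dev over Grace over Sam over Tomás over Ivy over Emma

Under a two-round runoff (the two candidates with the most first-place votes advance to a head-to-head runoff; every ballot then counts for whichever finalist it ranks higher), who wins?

Round 1 first-place votes: Dev 18, Emma 0, Grace 11, Ivy 9, Sam 0, Tomás 0. Dev and Grace advance.
Runoff: Dev is ranked above Grace on 18 ballots, Grace above Dev on 20.

Grace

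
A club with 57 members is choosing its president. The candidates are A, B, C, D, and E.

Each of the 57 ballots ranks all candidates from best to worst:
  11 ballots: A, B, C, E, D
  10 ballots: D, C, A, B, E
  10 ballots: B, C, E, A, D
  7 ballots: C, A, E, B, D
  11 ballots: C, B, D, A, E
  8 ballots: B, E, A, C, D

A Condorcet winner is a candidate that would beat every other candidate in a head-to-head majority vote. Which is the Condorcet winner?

B

B vs A: 29–28
B vs C: 29–28
B vs D: 47–10
B vs E: 50–7
B beats every other candidate.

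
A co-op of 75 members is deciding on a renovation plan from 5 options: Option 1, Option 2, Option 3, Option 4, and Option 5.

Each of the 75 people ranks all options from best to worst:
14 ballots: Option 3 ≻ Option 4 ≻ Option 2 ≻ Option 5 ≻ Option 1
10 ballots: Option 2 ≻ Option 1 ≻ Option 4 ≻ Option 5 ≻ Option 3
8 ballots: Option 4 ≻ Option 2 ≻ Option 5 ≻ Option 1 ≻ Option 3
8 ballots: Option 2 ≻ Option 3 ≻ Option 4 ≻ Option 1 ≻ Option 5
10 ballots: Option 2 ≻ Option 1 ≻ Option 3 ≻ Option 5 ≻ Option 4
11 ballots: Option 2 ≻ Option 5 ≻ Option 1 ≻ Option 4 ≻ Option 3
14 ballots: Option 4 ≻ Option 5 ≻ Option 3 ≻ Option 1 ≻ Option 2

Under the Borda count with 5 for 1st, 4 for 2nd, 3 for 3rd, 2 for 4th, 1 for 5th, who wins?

Option 2

Option 1: 14×1 + 10×4 + 8×2 + 8×2 + 10×4 + 11×3 + 14×2 = 187
Option 2: 14×3 + 10×5 + 8×4 + 8×5 + 10×5 + 11×5 + 14×1 = 283
Option 3: 14×5 + 10×1 + 8×1 + 8×4 + 10×3 + 11×1 + 14×3 = 203
Option 4: 14×4 + 10×3 + 8×5 + 8×3 + 10×1 + 11×2 + 14×5 = 252
Option 5: 14×2 + 10×2 + 8×3 + 8×1 + 10×2 + 11×4 + 14×4 = 200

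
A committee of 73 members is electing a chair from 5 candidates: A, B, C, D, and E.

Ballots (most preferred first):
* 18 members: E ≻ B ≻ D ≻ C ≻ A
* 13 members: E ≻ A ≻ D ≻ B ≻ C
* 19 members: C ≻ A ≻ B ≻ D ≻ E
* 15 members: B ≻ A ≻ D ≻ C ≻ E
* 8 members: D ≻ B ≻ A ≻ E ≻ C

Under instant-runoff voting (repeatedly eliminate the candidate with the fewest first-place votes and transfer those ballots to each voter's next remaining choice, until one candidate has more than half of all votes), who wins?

B

Round 1: A 0, B 15, C 19, D 8, E 31. A eliminated.
Round 2: B 15, C 19, D 8, E 31. D eliminated.
Round 3: B 23, C 19, E 31. C eliminated.
Round 4: B 42, E 31. B has a majority (≥37).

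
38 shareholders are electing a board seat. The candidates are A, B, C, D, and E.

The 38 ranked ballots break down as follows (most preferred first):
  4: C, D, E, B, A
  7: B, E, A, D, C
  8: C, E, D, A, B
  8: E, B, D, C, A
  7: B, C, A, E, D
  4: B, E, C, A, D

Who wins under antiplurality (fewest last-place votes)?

E

Last-place votes: A 12, B 8, C 7, D 11, E 0.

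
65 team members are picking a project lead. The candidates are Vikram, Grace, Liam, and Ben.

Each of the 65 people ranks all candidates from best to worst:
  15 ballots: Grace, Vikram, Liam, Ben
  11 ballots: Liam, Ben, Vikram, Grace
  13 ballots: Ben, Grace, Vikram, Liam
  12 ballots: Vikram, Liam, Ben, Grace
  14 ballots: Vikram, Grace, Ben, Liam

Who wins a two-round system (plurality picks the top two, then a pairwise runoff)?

Vikram

Round 1 first-place votes: Vikram 26, Grace 15, Liam 11, Ben 13. Vikram and Grace advance.
Runoff: Vikram is ranked above Grace on 37 ballots, Grace above Vikram on 28.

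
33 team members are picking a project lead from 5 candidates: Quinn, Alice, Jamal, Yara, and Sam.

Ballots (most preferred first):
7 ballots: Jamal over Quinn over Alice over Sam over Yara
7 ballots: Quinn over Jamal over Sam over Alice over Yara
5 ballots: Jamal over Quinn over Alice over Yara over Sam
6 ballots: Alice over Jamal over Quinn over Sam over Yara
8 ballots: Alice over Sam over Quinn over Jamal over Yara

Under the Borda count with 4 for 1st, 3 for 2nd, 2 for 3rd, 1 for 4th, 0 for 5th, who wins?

Quinn: 7×3 + 7×4 + 5×3 + 6×2 + 8×2 = 92
Alice: 7×2 + 7×1 + 5×2 + 6×4 + 8×4 = 87
Jamal: 7×4 + 7×3 + 5×4 + 6×3 + 8×1 = 95
Yara: 7×0 + 7×0 + 5×1 + 6×0 + 8×0 = 5
Sam: 7×1 + 7×2 + 5×0 + 6×1 + 8×3 = 51

Jamal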